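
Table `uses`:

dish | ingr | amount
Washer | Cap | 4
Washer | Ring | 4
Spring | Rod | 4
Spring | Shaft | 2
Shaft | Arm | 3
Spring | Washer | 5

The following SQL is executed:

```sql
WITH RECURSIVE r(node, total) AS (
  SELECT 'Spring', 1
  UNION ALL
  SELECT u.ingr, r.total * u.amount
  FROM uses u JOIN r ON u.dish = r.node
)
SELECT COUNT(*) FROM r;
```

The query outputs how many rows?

7

Base: (Spring, total=1).
Iteration 1: components of {Spring} -> Rod = 1*4 = 4, Shaft = 1*2 = 2, Washer = 1*5 = 5.
Iteration 2: components of {Rod,Shaft,Washer} -> Arm = 2*3 = 6, Cap = 5*4 = 20, Ring = 5*4 = 20.
Iteration 3: no further components; recursion stops.
Total rows emitted: 7.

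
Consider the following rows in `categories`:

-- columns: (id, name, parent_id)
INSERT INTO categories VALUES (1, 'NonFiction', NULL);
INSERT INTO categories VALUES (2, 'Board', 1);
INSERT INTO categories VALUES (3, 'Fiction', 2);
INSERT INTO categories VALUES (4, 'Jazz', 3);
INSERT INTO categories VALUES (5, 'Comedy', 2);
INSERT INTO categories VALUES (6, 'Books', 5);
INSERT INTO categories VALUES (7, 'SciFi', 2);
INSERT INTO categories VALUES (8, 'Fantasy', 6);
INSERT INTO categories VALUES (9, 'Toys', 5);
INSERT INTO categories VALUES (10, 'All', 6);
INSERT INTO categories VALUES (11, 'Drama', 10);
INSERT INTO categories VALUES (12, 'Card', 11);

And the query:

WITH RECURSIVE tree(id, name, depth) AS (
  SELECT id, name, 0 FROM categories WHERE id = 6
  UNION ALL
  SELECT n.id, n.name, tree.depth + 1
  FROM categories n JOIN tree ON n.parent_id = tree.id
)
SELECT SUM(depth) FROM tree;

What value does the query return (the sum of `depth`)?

7

Base: id=6 (Books) at depth 0.
Iteration 1: rows with parent_id in {6} -> Fantasy (id 8, depth 1), All (id 10, depth 1).
Iteration 2: rows with parent_id in {8,10} -> Drama (id 11, depth 2).
Iteration 3: rows with parent_id in {11} -> Card (id 12, depth 3).
Iteration 4: no rows with parent_id in {12}; recursion stops.
SUM(depth) = 0 + 1 + 1 + 2 + 3 = 7.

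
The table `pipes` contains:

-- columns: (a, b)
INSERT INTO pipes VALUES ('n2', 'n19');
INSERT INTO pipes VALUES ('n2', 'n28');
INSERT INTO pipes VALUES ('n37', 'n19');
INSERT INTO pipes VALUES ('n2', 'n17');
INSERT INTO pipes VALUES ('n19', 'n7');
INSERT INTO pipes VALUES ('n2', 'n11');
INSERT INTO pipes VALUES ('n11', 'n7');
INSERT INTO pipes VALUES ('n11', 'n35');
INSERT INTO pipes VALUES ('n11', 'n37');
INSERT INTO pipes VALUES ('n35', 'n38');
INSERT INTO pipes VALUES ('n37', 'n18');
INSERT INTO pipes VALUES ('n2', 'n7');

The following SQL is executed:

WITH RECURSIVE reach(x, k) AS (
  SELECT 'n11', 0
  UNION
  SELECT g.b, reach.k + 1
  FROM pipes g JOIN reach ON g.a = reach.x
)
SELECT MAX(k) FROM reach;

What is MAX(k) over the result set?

Base: (n11, k=0).
Iteration 1: edges from {n11} -> (n35, k=1), (n37, k=1), (n7, k=1).
Iteration 2: edges from {n35,n37,n7} -> (n18, k=2), (n19, k=2), (n38, k=2).
Iteration 3: edges from {n18,n19,n38} -> (n7, k=3).
Iteration 4: no outgoing edges from {n7}; recursion stops.
k values: 0, 1, 1, 1, 2, 2, 2, 3; the maximum is 3.

3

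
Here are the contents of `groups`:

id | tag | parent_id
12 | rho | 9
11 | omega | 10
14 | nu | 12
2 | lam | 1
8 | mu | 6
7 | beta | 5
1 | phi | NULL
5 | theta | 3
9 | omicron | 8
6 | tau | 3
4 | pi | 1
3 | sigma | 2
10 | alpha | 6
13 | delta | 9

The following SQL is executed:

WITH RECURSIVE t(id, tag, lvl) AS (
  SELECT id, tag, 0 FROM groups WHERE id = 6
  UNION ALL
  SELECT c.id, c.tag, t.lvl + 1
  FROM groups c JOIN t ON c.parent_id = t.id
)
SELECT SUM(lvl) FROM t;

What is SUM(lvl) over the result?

Base: id=6 (tau) at lvl 0.
Iteration 1: rows with parent_id in {6} -> mu (id 8, lvl 1), alpha (id 10, lvl 1).
Iteration 2: rows with parent_id in {8,10} -> omicron (id 9, lvl 2), omega (id 11, lvl 2).
Iteration 3: rows with parent_id in {9,11} -> rho (id 12, lvl 3), delta (id 13, lvl 3).
Iteration 4: rows with parent_id in {12,13} -> nu (id 14, lvl 4).
Iteration 5: no rows with parent_id in {14}; recursion stops.
SUM(lvl) = 0 + 1 + 1 + 2 + 2 + 3 + 3 + 4 = 16.

16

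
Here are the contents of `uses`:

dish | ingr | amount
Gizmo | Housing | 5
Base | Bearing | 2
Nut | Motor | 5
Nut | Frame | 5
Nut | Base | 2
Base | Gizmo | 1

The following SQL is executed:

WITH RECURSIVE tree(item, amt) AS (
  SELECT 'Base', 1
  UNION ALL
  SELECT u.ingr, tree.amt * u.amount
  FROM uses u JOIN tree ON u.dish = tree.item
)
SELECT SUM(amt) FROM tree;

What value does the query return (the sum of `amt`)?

Base: (Base, amt=1).
Iteration 1: components of {Base} -> Bearing = 1*2 = 2, Gizmo = 1*1 = 1.
Iteration 2: components of {Bearing,Gizmo} -> Housing = 1*5 = 5.
Iteration 3: no further components; recursion stops.
SUM(amt) = 1 + 2 + 1 + 5 = 9.

9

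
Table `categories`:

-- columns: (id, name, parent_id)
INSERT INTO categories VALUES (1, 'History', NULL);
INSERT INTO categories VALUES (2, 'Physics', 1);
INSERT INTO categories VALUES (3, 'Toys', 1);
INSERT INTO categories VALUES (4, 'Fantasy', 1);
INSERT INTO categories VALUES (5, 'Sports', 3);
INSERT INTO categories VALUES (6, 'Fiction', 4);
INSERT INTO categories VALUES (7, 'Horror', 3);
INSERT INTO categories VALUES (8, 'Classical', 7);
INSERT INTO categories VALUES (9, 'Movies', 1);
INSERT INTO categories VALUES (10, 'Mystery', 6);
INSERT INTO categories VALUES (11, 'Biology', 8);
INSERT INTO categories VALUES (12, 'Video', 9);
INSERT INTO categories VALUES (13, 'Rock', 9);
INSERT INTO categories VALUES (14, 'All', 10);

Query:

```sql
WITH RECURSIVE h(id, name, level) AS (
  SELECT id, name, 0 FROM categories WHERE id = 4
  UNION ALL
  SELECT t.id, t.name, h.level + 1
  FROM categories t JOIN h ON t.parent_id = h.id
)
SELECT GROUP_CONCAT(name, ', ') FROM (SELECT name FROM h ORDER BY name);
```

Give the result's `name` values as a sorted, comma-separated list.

Base: id=4 (Fantasy) at level 0.
Iteration 1: rows with parent_id in {4} -> Fiction (id 6, level 1).
Iteration 2: rows with parent_id in {6} -> Mystery (id 10, level 2).
Iteration 3: rows with parent_id in {10} -> All (id 14, level 3).
Iteration 4: no rows with parent_id in {14}; recursion stops.

All, Fantasy, Fiction, Mystery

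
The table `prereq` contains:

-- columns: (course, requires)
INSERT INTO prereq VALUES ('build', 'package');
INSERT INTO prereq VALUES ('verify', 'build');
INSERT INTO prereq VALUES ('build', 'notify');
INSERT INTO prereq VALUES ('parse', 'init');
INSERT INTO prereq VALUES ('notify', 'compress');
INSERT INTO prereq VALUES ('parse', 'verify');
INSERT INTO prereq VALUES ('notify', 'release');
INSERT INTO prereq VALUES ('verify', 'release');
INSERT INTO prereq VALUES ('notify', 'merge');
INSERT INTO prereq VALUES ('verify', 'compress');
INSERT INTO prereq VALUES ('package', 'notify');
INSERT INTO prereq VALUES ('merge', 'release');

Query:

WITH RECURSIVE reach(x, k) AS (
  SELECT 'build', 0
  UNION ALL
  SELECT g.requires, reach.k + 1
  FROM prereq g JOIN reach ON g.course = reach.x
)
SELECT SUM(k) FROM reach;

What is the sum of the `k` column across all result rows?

26

Base: (build, k=0).
Iteration 1: edges from {build} -> (notify, k=1), (package, k=1).
Iteration 2: edges from {notify,package} -> (compress, k=2), (merge, k=2), (notify, k=2), (release, k=2).
Iteration 3: edges from {compress,merge,notify,release} -> (compress, k=3), (merge, k=3), (release, k=3) x2. [UNION ALL keeps all 4 new rows, including repeats]
Iteration 4: edges from {compress,merge,release} -> (release, k=4).
Iteration 5: no outgoing edges from {release}; recursion stops.
SUM(k) = 0 + 1 + 1 + 2 + 2 + 2 + 2 + 3 + 3 + 3 + 3 + 4 = 26.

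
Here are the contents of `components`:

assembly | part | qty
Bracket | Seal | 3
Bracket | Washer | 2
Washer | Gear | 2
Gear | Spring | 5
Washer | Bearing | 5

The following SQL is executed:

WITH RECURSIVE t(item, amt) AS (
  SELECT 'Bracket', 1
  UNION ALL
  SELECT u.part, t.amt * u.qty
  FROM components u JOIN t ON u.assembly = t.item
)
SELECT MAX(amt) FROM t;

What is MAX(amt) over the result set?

Base: (Bracket, amt=1).
Iteration 1: components of {Bracket} -> Seal = 1*3 = 3, Washer = 1*2 = 2.
Iteration 2: components of {Seal,Washer} -> Bearing = 2*5 = 10, Gear = 2*2 = 4.
Iteration 3: components of {Bearing,Gear} -> Spring = 4*5 = 20.
Iteration 4: no further components; recursion stops.
amt values: 1, 3, 2, 4, 10, 20; the maximum is 20.

20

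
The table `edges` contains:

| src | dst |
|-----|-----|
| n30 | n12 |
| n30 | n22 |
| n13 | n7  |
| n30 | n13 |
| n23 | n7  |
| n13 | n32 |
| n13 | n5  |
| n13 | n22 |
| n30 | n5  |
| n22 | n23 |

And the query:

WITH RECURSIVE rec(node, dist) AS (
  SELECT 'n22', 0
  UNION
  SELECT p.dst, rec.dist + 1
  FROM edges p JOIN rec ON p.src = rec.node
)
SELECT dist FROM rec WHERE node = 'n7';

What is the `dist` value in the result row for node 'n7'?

2

Base: (n22, dist=0).
Iteration 1: edges from {n22} -> (n23, dist=1).
Iteration 2: edges from {n23} -> (n7, dist=2).
Iteration 3: no outgoing edges from {n7}; recursion stops.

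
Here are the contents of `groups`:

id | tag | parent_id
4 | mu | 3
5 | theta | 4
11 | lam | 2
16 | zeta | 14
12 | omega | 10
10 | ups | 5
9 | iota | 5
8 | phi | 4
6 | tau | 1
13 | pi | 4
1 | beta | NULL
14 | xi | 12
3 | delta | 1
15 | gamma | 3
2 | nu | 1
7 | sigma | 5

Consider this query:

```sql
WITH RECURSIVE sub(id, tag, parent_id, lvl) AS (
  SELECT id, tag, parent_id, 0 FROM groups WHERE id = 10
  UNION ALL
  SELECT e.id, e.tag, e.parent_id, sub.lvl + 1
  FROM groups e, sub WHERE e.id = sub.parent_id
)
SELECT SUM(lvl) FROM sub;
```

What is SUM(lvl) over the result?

10

Base: id=10 (ups), parent_id=5, lvl 0.
Iteration 1: join on id=5 -> theta (id 5, parent_id=4, lvl 1).
Iteration 2: join on id=4 -> mu (id 4, parent_id=3, lvl 2).
Iteration 3: join on id=3 -> delta (id 3, parent_id=1, lvl 3).
Iteration 4: join on id=1 -> beta (id 1, parent_id=NULL, lvl 4).
Iteration 5: parent_id is NULL; no match; recursion stops.
SUM(lvl) = 0 + 1 + 2 + 3 + 4 = 10.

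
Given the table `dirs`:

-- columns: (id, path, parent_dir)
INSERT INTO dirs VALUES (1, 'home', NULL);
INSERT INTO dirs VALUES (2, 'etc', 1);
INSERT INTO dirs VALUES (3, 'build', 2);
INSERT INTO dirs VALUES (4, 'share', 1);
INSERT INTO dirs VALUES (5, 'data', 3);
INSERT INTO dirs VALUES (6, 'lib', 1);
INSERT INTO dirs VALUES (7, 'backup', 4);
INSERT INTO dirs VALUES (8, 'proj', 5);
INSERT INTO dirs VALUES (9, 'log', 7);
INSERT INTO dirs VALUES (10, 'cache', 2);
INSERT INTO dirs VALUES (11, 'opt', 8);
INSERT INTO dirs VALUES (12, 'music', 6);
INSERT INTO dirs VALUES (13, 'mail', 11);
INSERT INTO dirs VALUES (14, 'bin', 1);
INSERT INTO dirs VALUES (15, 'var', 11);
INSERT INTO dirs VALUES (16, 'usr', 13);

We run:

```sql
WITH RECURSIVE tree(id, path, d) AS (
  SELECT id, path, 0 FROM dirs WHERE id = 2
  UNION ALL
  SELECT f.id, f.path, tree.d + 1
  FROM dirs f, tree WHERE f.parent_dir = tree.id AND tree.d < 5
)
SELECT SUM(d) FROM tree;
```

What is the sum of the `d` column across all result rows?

Base: id=2 (etc) at d 0.
Iteration 1: rows with parent_dir in {2} -> build (id 3, d 1), cache (id 10, d 1).
Iteration 2: rows with parent_dir in {3,10} -> data (id 5, d 2).
Iteration 3: rows with parent_dir in {5} -> proj (id 8, d 3).
Iteration 4: rows with parent_dir in {8} -> opt (id 11, d 4).
Iteration 5: rows with parent_dir in {11} -> mail (id 13, d 5), var (id 15, d 5).
Iteration 6: d < 5 fails for all current rows; recursion stops.
SUM(d) = 0 + 1 + 1 + 2 + 3 + 4 + 5 + 5 = 21.

21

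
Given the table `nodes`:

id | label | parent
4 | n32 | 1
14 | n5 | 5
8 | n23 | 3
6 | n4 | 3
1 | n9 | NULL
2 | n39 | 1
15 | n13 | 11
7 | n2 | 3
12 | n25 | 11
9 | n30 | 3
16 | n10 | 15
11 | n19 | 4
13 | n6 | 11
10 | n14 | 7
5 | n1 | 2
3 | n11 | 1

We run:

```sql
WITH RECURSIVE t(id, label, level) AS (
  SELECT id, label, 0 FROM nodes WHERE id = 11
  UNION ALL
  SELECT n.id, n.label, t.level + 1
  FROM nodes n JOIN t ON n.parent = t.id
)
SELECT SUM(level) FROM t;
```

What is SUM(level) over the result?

5

Base: id=11 (n19) at level 0.
Iteration 1: rows with parent in {11} -> n25 (id 12, level 1), n6 (id 13, level 1), n13 (id 15, level 1).
Iteration 2: rows with parent in {12,13,15} -> n10 (id 16, level 2).
Iteration 3: no rows with parent in {16}; recursion stops.
SUM(level) = 0 + 1 + 1 + 1 + 2 = 5.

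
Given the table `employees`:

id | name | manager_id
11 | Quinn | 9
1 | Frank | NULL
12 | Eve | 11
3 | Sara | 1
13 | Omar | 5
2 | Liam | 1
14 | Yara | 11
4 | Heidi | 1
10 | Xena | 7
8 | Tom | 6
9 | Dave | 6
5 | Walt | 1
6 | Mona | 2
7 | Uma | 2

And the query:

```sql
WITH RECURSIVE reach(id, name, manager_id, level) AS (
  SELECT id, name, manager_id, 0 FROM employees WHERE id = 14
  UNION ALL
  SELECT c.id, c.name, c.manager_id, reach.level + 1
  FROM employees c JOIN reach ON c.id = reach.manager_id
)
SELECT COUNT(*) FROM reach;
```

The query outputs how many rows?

6

Base: id=14 (Yara), manager_id=11, level 0.
Iteration 1: join on id=11 -> Quinn (id 11, manager_id=9, level 1).
Iteration 2: join on id=9 -> Dave (id 9, manager_id=6, level 2).
Iteration 3: join on id=6 -> Mona (id 6, manager_id=2, level 3).
Iteration 4: join on id=2 -> Liam (id 2, manager_id=1, level 4).
Iteration 5: join on id=1 -> Frank (id 1, manager_id=NULL, level 5).
Iteration 6: manager_id is NULL; no match; recursion stops.
Total rows emitted: 6.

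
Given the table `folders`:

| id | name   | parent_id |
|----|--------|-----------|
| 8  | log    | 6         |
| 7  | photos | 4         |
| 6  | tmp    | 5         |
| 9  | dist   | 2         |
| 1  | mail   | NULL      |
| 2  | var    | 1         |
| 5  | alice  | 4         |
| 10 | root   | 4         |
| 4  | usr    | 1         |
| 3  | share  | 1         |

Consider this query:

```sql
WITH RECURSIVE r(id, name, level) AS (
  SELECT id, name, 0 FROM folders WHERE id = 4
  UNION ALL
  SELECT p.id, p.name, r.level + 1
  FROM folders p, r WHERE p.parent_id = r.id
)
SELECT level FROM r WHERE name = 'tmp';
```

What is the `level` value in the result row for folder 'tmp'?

2

Base: id=4 (usr) at level 0.
Iteration 1: rows with parent_id in {4} -> alice (id 5, level 1), photos (id 7, level 1), root (id 10, level 1).
Iteration 2: rows with parent_id in {5,7,10} -> tmp (id 6, level 2).
Iteration 3: rows with parent_id in {6} -> log (id 8, level 3).
Iteration 4: no rows with parent_id in {8}; recursion stops.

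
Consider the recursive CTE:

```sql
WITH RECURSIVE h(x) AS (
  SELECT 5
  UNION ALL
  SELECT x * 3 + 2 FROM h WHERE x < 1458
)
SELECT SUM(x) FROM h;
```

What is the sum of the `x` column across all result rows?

6551

Base: x=5.
Iteration 1: 5 < 1458 holds -> x = 5 * 3 + 2 = 17.
Iteration 2: 17 < 1458 holds -> x = 17 * 3 + 2 = 53.
Iteration 3: 53 < 1458 holds -> x = 53 * 3 + 2 = 161.
Iteration 4: 161 < 1458 holds -> x = 161 * 3 + 2 = 485.
Iteration 5: 485 < 1458 holds -> x = 485 * 3 + 2 = 1457.
Iteration 6: 1457 < 1458 holds -> x = 1457 * 3 + 2 = 4373.
Iteration 7: 4373 < 1458 fails; recursion stops.
SUM(x) = 5 + 17 + 53 + 161 + 485 + 1457 + 4373 = 6551.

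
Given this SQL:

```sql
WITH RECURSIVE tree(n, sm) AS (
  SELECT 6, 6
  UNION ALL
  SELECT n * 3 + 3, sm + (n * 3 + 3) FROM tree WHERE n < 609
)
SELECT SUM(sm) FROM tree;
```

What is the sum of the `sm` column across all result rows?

4041

Base: n=6, sm=6.
Iteration 1: 6 < 609 holds -> n = 6 * 3 + 3 = 21, sm = 6 + 21 = 27.
Iteration 2: 21 < 609 holds -> n = 21 * 3 + 3 = 66, sm = 27 + 66 = 93.
Iteration 3: 66 < 609 holds -> n = 66 * 3 + 3 = 201, sm = 93 + 201 = 294.
Iteration 4: 201 < 609 holds -> n = 201 * 3 + 3 = 606, sm = 294 + 606 = 900.
Iteration 5: 606 < 609 holds -> n = 606 * 3 + 3 = 1821, sm = 900 + 1821 = 2721.
Iteration 6: 1821 < 609 fails; recursion stops.
SUM(sm) = 6 + 27 + 93 + 294 + 900 + 2721 = 4041.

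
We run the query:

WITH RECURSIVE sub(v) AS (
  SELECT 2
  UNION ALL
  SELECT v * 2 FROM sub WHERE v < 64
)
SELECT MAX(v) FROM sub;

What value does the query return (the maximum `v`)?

64

Base: v=2.
Iteration 1: 2 < 64 holds -> v = 2 * 2 = 4.
Iteration 2: 4 < 64 holds -> v = 4 * 2 = 8.
Iteration 3: 8 < 64 holds -> v = 8 * 2 = 16.
Iteration 4: 16 < 64 holds -> v = 16 * 2 = 32.
Iteration 5: 32 < 64 holds -> v = 32 * 2 = 64.
Iteration 6: 64 < 64 fails; recursion stops.
v values: 2, 4, 8, 16, 32, 64; the maximum is 64.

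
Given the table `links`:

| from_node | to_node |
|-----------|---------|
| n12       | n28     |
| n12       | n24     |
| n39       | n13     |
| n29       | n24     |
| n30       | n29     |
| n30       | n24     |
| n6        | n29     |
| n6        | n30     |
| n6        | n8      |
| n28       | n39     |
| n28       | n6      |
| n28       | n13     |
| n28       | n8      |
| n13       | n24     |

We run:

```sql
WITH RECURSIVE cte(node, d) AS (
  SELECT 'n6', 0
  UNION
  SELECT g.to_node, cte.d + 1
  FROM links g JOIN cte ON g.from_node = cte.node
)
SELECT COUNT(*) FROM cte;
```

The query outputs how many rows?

7

Base: (n6, d=0).
Iteration 1: edges from {n6} -> (n29, d=1), (n30, d=1), (n8, d=1).
Iteration 2: edges from {n29,n30,n8} -> (n24, d=2), (n29, d=2). [UNION drops 1 duplicate row(s)]
Iteration 3: edges from {n24,n29} -> (n24, d=3).
Iteration 4: no outgoing edges from {n24}; recursion stops.
Total rows emitted: 7.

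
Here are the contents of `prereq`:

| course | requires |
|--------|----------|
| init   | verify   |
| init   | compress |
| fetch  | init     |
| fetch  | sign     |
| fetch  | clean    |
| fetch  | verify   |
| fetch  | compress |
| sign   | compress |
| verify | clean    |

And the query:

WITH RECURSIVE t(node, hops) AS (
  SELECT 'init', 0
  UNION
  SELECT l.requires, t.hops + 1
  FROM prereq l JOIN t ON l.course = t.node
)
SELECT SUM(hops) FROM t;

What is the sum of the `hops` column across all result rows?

Base: (init, hops=0).
Iteration 1: edges from {init} -> (compress, hops=1), (verify, hops=1).
Iteration 2: edges from {compress,verify} -> (clean, hops=2).
Iteration 3: no outgoing edges from {clean}; recursion stops.
SUM(hops) = 0 + 1 + 1 + 2 = 4.

4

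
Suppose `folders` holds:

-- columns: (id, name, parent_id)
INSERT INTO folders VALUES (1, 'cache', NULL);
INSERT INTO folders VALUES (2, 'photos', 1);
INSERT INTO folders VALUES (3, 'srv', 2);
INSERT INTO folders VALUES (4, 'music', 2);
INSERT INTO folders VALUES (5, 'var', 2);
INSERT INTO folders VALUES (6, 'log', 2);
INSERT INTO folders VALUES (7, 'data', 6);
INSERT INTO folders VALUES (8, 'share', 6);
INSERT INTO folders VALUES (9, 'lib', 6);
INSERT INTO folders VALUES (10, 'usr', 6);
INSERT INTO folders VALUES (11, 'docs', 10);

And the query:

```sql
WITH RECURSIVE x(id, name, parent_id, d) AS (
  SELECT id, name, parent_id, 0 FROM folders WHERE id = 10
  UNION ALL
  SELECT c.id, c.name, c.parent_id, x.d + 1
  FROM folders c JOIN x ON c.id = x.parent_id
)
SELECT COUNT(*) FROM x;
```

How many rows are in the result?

Base: id=10 (usr), parent_id=6, d 0.
Iteration 1: join on id=6 -> log (id 6, parent_id=2, d 1).
Iteration 2: join on id=2 -> photos (id 2, parent_id=1, d 2).
Iteration 3: join on id=1 -> cache (id 1, parent_id=NULL, d 3).
Iteration 4: parent_id is NULL; no match; recursion stops.
Total rows emitted: 4.

4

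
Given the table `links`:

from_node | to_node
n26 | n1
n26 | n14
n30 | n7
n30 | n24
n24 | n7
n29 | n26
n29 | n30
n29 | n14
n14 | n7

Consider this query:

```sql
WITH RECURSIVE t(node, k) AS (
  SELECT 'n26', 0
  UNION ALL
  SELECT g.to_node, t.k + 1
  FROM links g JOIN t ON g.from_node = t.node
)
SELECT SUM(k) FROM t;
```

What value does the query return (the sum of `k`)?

4

Base: (n26, k=0).
Iteration 1: edges from {n26} -> (n1, k=1), (n14, k=1).
Iteration 2: edges from {n1,n14} -> (n7, k=2).
Iteration 3: no outgoing edges from {n7}; recursion stops.
SUM(k) = 0 + 1 + 1 + 2 = 4.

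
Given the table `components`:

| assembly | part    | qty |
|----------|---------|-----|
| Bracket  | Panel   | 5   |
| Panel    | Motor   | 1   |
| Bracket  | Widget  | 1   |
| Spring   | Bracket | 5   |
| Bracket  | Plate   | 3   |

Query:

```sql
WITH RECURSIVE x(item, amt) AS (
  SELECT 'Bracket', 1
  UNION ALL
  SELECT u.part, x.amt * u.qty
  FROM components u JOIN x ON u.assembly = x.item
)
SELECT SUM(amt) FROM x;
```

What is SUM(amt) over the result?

Base: (Bracket, amt=1).
Iteration 1: components of {Bracket} -> Panel = 1*5 = 5, Plate = 1*3 = 3, Widget = 1*1 = 1.
Iteration 2: components of {Panel,Plate,Widget} -> Motor = 5*1 = 5.
Iteration 3: no further components; recursion stops.
SUM(amt) = 1 + 5 + 3 + 1 + 5 = 15.

15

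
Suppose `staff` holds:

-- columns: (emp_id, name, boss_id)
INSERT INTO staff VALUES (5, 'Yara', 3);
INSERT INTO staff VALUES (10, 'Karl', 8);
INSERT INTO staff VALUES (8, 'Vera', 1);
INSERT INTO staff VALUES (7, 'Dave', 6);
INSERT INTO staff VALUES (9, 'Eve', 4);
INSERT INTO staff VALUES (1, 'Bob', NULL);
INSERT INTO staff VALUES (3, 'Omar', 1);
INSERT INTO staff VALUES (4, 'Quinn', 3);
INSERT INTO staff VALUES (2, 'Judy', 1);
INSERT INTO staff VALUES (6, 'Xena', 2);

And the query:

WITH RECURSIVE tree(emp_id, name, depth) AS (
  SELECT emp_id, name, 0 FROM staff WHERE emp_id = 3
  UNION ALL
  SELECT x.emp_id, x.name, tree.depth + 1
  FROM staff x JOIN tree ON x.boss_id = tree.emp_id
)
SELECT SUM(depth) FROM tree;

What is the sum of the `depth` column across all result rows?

Base: emp_id=3 (Omar) at depth 0.
Iteration 1: rows with boss_id in {3} -> Quinn (id 4, depth 1), Yara (id 5, depth 1).
Iteration 2: rows with boss_id in {4,5} -> Eve (id 9, depth 2).
Iteration 3: no rows with boss_id in {9}; recursion stops.
SUM(depth) = 0 + 1 + 1 + 2 = 4.

4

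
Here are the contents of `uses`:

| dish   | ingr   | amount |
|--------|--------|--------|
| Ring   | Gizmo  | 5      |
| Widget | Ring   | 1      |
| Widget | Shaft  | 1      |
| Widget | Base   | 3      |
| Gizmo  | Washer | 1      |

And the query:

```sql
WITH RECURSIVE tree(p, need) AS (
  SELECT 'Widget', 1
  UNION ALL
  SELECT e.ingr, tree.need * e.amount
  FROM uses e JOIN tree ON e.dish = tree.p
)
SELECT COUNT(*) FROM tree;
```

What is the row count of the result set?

6

Base: (Widget, need=1).
Iteration 1: components of {Widget} -> Base = 1*3 = 3, Ring = 1*1 = 1, Shaft = 1*1 = 1.
Iteration 2: components of {Base,Ring,Shaft} -> Gizmo = 1*5 = 5.
Iteration 3: components of {Gizmo} -> Washer = 5*1 = 5.
Iteration 4: no further components; recursion stops.
Total rows emitted: 6.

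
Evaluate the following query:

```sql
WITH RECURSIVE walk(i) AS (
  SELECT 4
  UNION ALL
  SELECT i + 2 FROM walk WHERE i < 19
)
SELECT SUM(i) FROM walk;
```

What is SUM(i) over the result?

Base: i=4.
Iteration 1: 4 < 19 holds -> i = 4 + 2 = 6.
Iteration 2: 6 < 19 holds -> i = 6 + 2 = 8.
Iteration 3: 8 < 19 holds -> i = 8 + 2 = 10.
Iteration 4: 10 < 19 holds -> i = 10 + 2 = 12.
Iteration 5: 12 < 19 holds -> i = 12 + 2 = 14.
Iteration 6: 14 < 19 holds -> i = 14 + 2 = 16.
Iteration 7: 16 < 19 holds -> i = 16 + 2 = 18.
Iteration 8: 18 < 19 holds -> i = 18 + 2 = 20.
Iteration 9: 20 < 19 fails; recursion stops.
SUM(i) = 4 + 6 + 8 + 10 + 12 + 14 + 16 + 18 + 20 = 108.

108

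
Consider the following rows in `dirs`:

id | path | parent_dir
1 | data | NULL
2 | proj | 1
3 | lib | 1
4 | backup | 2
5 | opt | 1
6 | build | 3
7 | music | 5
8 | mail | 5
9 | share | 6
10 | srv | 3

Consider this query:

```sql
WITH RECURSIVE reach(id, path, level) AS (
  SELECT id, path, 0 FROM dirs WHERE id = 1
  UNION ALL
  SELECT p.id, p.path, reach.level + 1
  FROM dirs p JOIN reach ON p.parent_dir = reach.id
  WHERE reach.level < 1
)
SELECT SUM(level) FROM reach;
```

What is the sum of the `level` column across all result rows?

3

Base: id=1 (data) at level 0.
Iteration 1: rows with parent_dir in {1} -> proj (id 2, level 1), lib (id 3, level 1), opt (id 5, level 1).
Iteration 2: level < 1 fails for all current rows; recursion stops.
SUM(level) = 0 + 1 + 1 + 1 = 3.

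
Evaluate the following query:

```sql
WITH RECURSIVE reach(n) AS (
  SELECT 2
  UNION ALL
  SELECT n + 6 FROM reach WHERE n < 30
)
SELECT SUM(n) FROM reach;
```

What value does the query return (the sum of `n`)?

Base: n=2.
Iteration 1: 2 < 30 holds -> n = 2 + 6 = 8.
Iteration 2: 8 < 30 holds -> n = 8 + 6 = 14.
Iteration 3: 14 < 30 holds -> n = 14 + 6 = 20.
Iteration 4: 20 < 30 holds -> n = 20 + 6 = 26.
Iteration 5: 26 < 30 holds -> n = 26 + 6 = 32.
Iteration 6: 32 < 30 fails; recursion stops.
SUM(n) = 2 + 8 + 14 + 20 + 26 + 32 = 102.

102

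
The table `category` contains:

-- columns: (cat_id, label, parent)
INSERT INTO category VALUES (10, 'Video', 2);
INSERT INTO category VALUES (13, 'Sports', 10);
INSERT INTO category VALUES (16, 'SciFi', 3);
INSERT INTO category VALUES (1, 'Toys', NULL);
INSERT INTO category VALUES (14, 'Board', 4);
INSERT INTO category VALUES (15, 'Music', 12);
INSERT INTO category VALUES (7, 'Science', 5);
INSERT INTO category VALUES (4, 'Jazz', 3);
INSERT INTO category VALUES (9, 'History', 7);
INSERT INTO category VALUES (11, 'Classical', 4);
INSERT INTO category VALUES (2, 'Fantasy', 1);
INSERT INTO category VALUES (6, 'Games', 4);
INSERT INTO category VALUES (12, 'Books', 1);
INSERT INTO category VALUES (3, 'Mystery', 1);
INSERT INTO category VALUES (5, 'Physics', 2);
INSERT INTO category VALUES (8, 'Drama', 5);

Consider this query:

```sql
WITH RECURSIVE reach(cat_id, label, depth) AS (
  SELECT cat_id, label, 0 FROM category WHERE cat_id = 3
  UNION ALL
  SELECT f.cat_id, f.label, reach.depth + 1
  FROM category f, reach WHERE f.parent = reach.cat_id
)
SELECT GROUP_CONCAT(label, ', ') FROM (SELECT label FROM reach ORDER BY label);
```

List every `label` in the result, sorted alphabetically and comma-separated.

Base: cat_id=3 (Mystery) at depth 0.
Iteration 1: rows with parent in {3} -> Jazz (id 4, depth 1), SciFi (id 16, depth 1).
Iteration 2: rows with parent in {4,16} -> Games (id 6, depth 2), Classical (id 11, depth 2), Board (id 14, depth 2).
Iteration 3: no rows with parent in {6,11,14}; recursion stops.

Board, Classical, Games, Jazz, Mystery, SciFi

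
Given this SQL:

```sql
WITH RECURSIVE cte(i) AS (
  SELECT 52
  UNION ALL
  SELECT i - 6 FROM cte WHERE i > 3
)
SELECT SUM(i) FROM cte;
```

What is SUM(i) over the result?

Base: i=52.
Iteration 1: 52 > 3 holds -> i = 52 - 6 = 46.
Iteration 2: 46 > 3 holds -> i = 46 - 6 = 40.
Iteration 3: 40 > 3 holds -> i = 40 - 6 = 34.
Iteration 4: 34 > 3 holds -> i = 34 - 6 = 28.
Iteration 5: 28 > 3 holds -> i = 28 - 6 = 22.
Iteration 6: 22 > 3 holds -> i = 22 - 6 = 16.
Iteration 7: 16 > 3 holds -> i = 16 - 6 = 10.
Iteration 8: 10 > 3 holds -> i = 10 - 6 = 4.
Iteration 9: 4 > 3 holds -> i = 4 - 6 = -2.
Iteration 10: -2 > 3 fails; recursion stops.
SUM(i) = 52 + 46 + 40 + 34 + 28 + 22 + 16 + 10 + 4 + -2 = 250.

250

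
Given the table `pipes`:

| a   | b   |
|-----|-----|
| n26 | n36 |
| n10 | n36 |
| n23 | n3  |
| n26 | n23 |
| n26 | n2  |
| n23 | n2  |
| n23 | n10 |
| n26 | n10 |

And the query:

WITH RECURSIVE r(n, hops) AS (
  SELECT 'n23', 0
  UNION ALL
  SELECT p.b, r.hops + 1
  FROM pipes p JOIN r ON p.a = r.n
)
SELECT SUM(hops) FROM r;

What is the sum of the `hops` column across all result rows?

Base: (n23, hops=0).
Iteration 1: edges from {n23} -> (n10, hops=1), (n2, hops=1), (n3, hops=1).
Iteration 2: edges from {n10,n2,n3} -> (n36, hops=2).
Iteration 3: no outgoing edges from {n36}; recursion stops.
SUM(hops) = 0 + 1 + 1 + 1 + 2 = 5.

5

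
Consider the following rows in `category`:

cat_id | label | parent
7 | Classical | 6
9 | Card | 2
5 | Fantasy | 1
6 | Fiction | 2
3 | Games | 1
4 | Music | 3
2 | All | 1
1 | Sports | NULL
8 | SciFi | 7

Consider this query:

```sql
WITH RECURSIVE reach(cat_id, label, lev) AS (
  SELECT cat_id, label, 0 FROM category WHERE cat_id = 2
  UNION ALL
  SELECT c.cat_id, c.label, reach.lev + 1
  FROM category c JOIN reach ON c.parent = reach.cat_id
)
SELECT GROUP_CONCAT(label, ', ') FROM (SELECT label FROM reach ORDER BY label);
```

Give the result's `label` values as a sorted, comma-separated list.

All, Card, Classical, Fiction, SciFi

Base: cat_id=2 (All) at lev 0.
Iteration 1: rows with parent in {2} -> Fiction (id 6, lev 1), Card (id 9, lev 1).
Iteration 2: rows with parent in {6,9} -> Classical (id 7, lev 2).
Iteration 3: rows with parent in {7} -> SciFi (id 8, lev 3).
Iteration 4: no rows with parent in {8}; recursion stops.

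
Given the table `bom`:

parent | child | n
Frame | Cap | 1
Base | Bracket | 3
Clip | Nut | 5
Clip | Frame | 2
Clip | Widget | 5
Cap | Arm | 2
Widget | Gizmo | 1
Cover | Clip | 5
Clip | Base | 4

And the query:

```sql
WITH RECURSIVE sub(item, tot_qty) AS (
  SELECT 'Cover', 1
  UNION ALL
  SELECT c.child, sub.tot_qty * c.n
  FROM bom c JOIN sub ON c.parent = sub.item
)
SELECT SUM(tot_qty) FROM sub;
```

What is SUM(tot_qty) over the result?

Base: (Cover, tot_qty=1).
Iteration 1: components of {Cover} -> Clip = 1*5 = 5.
Iteration 2: components of {Clip} -> Base = 5*4 = 20, Frame = 5*2 = 10, Nut = 5*5 = 25, Widget = 5*5 = 25.
Iteration 3: components of {Base,Frame,Nut,Widget} -> Bracket = 20*3 = 60, Cap = 10*1 = 10, Gizmo = 25*1 = 25.
Iteration 4: components of {Bracket,Cap,Gizmo} -> Arm = 10*2 = 20.
Iteration 5: no further components; recursion stops.
SUM(tot_qty) = 1 + 5 + 10 + 25 + 25 + 20 + 10 + 25 + 60 + 20 = 201.

201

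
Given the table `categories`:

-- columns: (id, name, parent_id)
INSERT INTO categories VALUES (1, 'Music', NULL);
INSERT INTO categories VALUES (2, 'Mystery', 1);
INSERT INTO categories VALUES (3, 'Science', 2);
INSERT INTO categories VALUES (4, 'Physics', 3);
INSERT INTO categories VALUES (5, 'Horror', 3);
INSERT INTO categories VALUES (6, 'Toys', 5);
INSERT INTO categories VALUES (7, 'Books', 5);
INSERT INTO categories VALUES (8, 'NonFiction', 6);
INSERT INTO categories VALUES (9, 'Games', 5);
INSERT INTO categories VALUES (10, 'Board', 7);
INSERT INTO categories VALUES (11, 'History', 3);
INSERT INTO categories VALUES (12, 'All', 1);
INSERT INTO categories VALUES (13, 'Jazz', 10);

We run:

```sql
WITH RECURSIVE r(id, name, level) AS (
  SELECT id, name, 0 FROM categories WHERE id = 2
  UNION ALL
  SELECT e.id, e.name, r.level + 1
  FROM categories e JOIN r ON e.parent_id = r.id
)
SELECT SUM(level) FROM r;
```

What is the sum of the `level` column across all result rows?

29

Base: id=2 (Mystery) at level 0.
Iteration 1: rows with parent_id in {2} -> Science (id 3, level 1).
Iteration 2: rows with parent_id in {3} -> Physics (id 4, level 2), Horror (id 5, level 2), History (id 11, level 2).
Iteration 3: rows with parent_id in {4,5,11} -> Toys (id 6, level 3), Books (id 7, level 3), Games (id 9, level 3).
Iteration 4: rows with parent_id in {6,7,9} -> NonFiction (id 8, level 4), Board (id 10, level 4).
Iteration 5: rows with parent_id in {8,10} -> Jazz (id 13, level 5).
Iteration 6: no rows with parent_id in {13}; recursion stops.
SUM(level) = 0 + 1 + 2 + 2 + 2 + 3 + 3 + 3 + 4 + 4 + 5 = 29.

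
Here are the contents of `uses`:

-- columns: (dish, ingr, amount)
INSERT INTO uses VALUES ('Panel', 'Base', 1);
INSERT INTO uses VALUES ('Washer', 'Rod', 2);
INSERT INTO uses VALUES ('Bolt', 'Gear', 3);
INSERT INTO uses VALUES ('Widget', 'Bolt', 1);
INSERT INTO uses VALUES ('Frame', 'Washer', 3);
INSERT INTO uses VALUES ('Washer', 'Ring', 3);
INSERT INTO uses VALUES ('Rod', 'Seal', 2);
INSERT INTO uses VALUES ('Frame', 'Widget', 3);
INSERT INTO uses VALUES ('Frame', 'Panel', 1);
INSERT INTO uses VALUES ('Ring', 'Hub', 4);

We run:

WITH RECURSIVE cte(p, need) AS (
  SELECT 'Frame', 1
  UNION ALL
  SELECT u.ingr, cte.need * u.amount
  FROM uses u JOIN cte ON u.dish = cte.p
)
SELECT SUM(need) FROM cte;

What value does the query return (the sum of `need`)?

84

Base: (Frame, need=1).
Iteration 1: components of {Frame} -> Panel = 1*1 = 1, Washer = 1*3 = 3, Widget = 1*3 = 3.
Iteration 2: components of {Panel,Washer,Widget} -> Base = 1*1 = 1, Bolt = 3*1 = 3, Ring = 3*3 = 9, Rod = 3*2 = 6.
Iteration 3: components of {Base,Bolt,Ring,Rod} -> Gear = 3*3 = 9, Hub = 9*4 = 36, Seal = 6*2 = 12.
Iteration 4: no further components; recursion stops.
SUM(need) = 1 + 1 + 3 + 3 + 1 + 6 + 9 + 3 + 12 + 36 + 9 = 84.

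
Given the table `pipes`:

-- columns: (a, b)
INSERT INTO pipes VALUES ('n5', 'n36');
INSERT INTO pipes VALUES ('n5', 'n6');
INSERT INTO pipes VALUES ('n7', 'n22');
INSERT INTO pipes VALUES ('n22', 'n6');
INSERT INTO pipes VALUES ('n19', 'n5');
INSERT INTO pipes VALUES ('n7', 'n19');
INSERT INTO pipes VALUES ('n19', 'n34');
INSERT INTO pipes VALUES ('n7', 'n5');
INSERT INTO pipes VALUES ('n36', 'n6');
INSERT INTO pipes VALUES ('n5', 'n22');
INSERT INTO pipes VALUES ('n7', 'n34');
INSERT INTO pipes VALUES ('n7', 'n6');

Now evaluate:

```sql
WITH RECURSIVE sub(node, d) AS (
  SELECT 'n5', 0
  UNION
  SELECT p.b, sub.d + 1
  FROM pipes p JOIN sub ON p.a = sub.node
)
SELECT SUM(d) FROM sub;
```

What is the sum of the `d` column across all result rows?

5

Base: (n5, d=0).
Iteration 1: edges from {n5} -> (n22, d=1), (n36, d=1), (n6, d=1).
Iteration 2: edges from {n22,n36,n6} -> (n6, d=2). [UNION drops 1 duplicate row(s)]
Iteration 3: no outgoing edges from {n6}; recursion stops.
SUM(d) = 0 + 1 + 1 + 1 + 2 = 5.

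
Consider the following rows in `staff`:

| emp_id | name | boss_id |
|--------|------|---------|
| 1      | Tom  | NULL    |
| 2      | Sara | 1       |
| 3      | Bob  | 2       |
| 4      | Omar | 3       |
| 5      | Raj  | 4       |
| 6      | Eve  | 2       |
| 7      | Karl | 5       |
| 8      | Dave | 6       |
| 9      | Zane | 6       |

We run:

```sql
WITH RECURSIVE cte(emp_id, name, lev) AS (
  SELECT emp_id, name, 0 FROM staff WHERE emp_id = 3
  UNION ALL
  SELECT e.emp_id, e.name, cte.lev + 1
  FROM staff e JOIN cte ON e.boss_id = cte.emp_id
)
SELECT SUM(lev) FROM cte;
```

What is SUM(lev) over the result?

Base: emp_id=3 (Bob) at lev 0.
Iteration 1: rows with boss_id in {3} -> Omar (id 4, lev 1).
Iteration 2: rows with boss_id in {4} -> Raj (id 5, lev 2).
Iteration 3: rows with boss_id in {5} -> Karl (id 7, lev 3).
Iteration 4: no rows with boss_id in {7}; recursion stops.
SUM(lev) = 0 + 1 + 2 + 3 = 6.

6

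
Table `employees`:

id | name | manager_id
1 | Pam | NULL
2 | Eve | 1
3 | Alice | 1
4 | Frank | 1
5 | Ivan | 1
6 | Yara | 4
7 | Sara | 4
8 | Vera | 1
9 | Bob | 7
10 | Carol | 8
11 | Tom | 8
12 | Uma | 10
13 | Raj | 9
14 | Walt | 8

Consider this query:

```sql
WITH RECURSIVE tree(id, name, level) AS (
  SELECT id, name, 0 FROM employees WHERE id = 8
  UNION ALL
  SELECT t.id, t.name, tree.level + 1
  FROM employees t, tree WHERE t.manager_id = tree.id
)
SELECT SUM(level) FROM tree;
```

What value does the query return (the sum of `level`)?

5

Base: id=8 (Vera) at level 0.
Iteration 1: rows with manager_id in {8} -> Carol (id 10, level 1), Tom (id 11, level 1), Walt (id 14, level 1).
Iteration 2: rows with manager_id in {10,11,14} -> Uma (id 12, level 2).
Iteration 3: no rows with manager_id in {12}; recursion stops.
SUM(level) = 0 + 1 + 1 + 1 + 2 = 5.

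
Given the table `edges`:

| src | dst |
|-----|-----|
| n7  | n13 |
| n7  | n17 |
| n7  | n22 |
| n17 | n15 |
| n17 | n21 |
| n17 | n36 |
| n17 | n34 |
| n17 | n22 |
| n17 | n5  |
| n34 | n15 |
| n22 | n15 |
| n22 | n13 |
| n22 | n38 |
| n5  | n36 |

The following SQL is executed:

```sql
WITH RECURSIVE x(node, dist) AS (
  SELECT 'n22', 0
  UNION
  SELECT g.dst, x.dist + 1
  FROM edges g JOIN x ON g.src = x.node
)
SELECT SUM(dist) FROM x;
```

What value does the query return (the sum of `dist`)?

Base: (n22, dist=0).
Iteration 1: edges from {n22} -> (n13, dist=1), (n15, dist=1), (n38, dist=1).
Iteration 2: no outgoing edges from {n13,n15,n38}; recursion stops.
SUM(dist) = 0 + 1 + 1 + 1 = 3.

3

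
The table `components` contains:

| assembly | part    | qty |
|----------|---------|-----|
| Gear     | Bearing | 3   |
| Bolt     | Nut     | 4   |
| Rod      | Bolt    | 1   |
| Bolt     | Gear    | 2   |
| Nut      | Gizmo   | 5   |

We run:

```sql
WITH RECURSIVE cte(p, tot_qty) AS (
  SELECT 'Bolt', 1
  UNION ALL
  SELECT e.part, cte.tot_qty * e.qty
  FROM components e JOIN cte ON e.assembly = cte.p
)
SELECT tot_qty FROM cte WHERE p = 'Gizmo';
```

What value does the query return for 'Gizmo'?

Base: (Bolt, tot_qty=1).
Iteration 1: components of {Bolt} -> Gear = 1*2 = 2, Nut = 1*4 = 4.
Iteration 2: components of {Gear,Nut} -> Bearing = 2*3 = 6, Gizmo = 4*5 = 20.
Iteration 3: no further components; recursion stops.

20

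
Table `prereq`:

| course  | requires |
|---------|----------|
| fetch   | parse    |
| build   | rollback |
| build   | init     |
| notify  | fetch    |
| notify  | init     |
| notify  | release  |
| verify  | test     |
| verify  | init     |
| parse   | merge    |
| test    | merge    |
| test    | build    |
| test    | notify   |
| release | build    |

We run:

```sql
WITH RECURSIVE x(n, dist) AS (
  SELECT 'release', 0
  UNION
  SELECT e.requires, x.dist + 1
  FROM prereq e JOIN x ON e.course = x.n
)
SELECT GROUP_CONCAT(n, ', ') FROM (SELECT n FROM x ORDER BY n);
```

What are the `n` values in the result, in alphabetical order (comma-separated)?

Base: (release, dist=0).
Iteration 1: edges from {release} -> (build, dist=1).
Iteration 2: edges from {build} -> (init, dist=2), (rollback, dist=2).
Iteration 3: no outgoing edges from {init,rollback}; recursion stops.

build, init, release, rollback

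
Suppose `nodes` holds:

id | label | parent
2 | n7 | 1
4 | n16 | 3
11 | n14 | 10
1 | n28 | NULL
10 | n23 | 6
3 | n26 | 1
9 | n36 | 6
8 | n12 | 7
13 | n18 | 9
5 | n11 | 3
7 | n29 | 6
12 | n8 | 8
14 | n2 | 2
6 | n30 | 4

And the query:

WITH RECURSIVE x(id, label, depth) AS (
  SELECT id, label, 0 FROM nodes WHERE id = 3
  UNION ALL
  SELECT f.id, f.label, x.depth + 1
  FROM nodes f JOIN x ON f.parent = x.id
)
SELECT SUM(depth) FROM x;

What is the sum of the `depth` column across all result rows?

Base: id=3 (n26) at depth 0.
Iteration 1: rows with parent in {3} -> n16 (id 4, depth 1), n11 (id 5, depth 1).
Iteration 2: rows with parent in {4,5} -> n30 (id 6, depth 2).
Iteration 3: rows with parent in {6} -> n29 (id 7, depth 3), n36 (id 9, depth 3), n23 (id 10, depth 3).
Iteration 4: rows with parent in {7,9,10} -> n12 (id 8, depth 4), n14 (id 11, depth 4), n18 (id 13, depth 4).
Iteration 5: rows with parent in {8,11,13} -> n8 (id 12, depth 5).
Iteration 6: no rows with parent in {12}; recursion stops.
SUM(depth) = 0 + 1 + 1 + 2 + 3 + 3 + 3 + 4 + 4 + 4 + 5 = 30.

30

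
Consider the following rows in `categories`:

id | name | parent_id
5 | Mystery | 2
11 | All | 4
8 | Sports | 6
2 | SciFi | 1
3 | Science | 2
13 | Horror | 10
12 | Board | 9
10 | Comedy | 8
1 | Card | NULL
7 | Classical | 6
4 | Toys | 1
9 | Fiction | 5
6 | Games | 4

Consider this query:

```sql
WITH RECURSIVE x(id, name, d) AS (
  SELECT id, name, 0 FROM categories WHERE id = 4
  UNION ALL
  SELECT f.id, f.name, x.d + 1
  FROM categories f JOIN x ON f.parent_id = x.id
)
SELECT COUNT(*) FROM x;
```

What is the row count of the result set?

7

Base: id=4 (Toys) at d 0.
Iteration 1: rows with parent_id in {4} -> Games (id 6, d 1), All (id 11, d 1).
Iteration 2: rows with parent_id in {6,11} -> Classical (id 7, d 2), Sports (id 8, d 2).
Iteration 3: rows with parent_id in {7,8} -> Comedy (id 10, d 3).
Iteration 4: rows with parent_id in {10} -> Horror (id 13, d 4).
Iteration 5: no rows with parent_id in {13}; recursion stops.
Total rows emitted: 7.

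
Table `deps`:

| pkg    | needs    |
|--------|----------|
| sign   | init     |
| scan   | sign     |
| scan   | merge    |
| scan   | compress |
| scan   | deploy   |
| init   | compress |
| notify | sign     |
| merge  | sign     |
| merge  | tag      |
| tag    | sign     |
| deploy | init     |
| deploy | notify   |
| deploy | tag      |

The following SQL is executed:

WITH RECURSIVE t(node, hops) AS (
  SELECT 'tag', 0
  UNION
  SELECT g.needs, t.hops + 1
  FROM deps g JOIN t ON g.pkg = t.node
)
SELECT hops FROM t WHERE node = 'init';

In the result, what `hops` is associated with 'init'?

2

Base: (tag, hops=0).
Iteration 1: edges from {tag} -> (sign, hops=1).
Iteration 2: edges from {sign} -> (init, hops=2).
Iteration 3: edges from {init} -> (compress, hops=3).
Iteration 4: no outgoing edges from {compress}; recursion stops.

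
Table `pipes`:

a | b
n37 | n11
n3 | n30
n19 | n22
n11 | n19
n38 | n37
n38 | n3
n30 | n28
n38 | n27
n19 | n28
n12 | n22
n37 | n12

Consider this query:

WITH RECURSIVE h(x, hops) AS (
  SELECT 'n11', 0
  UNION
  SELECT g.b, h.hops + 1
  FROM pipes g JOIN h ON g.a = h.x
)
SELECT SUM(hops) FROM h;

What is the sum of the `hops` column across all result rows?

5

Base: (n11, hops=0).
Iteration 1: edges from {n11} -> (n19, hops=1).
Iteration 2: edges from {n19} -> (n22, hops=2), (n28, hops=2).
Iteration 3: no outgoing edges from {n22,n28}; recursion stops.
SUM(hops) = 0 + 1 + 2 + 2 = 5.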